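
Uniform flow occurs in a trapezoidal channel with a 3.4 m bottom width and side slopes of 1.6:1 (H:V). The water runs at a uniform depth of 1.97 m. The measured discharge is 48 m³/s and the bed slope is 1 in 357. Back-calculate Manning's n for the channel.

With bottom width b = 3.4 m and side slope z = 1.6: A = (b + zy)y = (3.4 + 1.6×1.97)×1.97 = 12.91 m²; P = b + 2y√(1+z²) = 3.4 + 2×1.97×1.887 = 10.83 m.
Hydraulic radius R = A/P = 12.91/10.83 = 1.191 m.
Rearranging Manning's equation: n = (1/Q) A R^(2/3) S^(1/2) = (1/48) × 12.91 × 1.191^(2/3) × √0.002801 = 0.016.

n = 0.016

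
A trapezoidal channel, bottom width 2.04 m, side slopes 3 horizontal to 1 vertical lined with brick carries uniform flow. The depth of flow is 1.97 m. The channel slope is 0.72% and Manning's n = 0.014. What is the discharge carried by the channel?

With bottom width b = 2.04 m and side slope z = 3: A = (b + zy)y = (2.04 + 3×1.97)×1.97 = 15.66 m²; P = b + 2y√(1+z²) = 2.04 + 2×1.97×3.162 = 14.5 m.
Hydraulic radius R = A/P = 15.66/14.5 = 1.08 m.
Manning's equation: Q = (1/n) A R^(2/3) S^(1/2) = (1/0.014) × 15.66 × 1.08^(2/3) × 0.0072^(1/2) = 99.9 m³/s.

Q = 99.9 m³/s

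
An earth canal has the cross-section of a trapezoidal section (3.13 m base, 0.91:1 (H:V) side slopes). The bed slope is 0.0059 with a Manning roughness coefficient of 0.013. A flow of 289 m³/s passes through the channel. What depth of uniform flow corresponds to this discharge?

Manning's equation rearranged: A R^(2/3) = nQ / (1·√S) = 0.013 × 289 / (√0.0059) = 48.91.
Trying y = 3.55 m: A R^(2/3) = 33.09 — too small.
Trying y = 5.01 m: A R^(2/3) = 67.31 — too large.
Trying y = 4.3 m: A R^(2/3) = 48.91 — close enough.

y_n = 4.3 m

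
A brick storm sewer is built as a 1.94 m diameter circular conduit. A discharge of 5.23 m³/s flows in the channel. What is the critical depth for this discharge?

y_c = 1.11 m

At critical depth, Q² T / (g A³) = 1, i.e. A³/T = Q²/g = 5.23²/9.81 = 2.788.
Trying y = 0.806 m: A³/T = 0.8191 — too small.
Trying y = 1.22 m: A³/T = 4.002 — too large.
Trying y = 1.11 m: A³/T = 2.785 — close enough.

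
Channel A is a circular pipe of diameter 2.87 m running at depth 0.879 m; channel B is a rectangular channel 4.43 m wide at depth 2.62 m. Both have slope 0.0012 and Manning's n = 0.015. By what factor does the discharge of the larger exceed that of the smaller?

12.4

Channel A: For a circular section of diameter D = 2.87 m at depth y = 0.879 m, the central angle is θ = 2 arccos(1 − 2y/D) = 2.346 rad. Then A = (D²/8)(θ − sin θ) = 1.68 m² and P = Dθ/2 = 3.366 m. Hydraulic radius R = A/P = 1.68/3.366 = 0.499 m. Q_A = (1/0.015)·1.68·0.499^(2/3)·√0.0012 = 2.441 m³/s.
Channel B: Flow area A = b·y = 4.43 × 2.62 = 11.61 m². Wetted perimeter P = b + 2y = 4.43 + 2×2.62 = 9.67 m. Hydraulic radius R = A/P = 11.61/9.67 = 1.2 m. Q_B = (1/0.015)·11.61·1.2^(2/3)·√0.0012 = 30.27 m³/s.
The larger discharge is 30.27 m³/s and the smaller is 2.441 m³/s; the ratio is 12.4.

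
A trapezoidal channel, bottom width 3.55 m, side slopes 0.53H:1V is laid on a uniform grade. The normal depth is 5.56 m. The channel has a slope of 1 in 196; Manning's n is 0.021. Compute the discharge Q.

Q = 210 m³/s

With bottom width b = 3.55 m and side slope z = 0.53: A = (b + zy)y = (3.55 + 0.53×5.56)×5.56 = 36.12 m²; P = b + 2y√(1+z²) = 3.55 + 2×5.56×1.132 = 16.14 m.
Hydraulic radius R = A/P = 36.12/16.14 = 2.239 m.
Manning's equation: Q = (1/n) A R^(2/3) S^(1/2) = (1/0.021) × 36.12 × 2.239^(2/3) × 0.005102^(1/2) = 210 m³/s.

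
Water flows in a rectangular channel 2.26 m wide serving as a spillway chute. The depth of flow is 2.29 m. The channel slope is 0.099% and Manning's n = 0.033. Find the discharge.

Flow area A = b·y = 2.26 × 2.29 = 5.175 m². Wetted perimeter P = b + 2y = 2.26 + 2×2.29 = 6.84 m.
Hydraulic radius R = A/P = 5.175/6.84 = 0.7566 m.
Manning's equation: Q = (1/n) A R^(2/3) S^(1/2) = (1/0.033) × 5.175 × 0.7566^(2/3) × 0.00099^(1/2) = 4.1 m³/s.

Q = 4.1 m³/s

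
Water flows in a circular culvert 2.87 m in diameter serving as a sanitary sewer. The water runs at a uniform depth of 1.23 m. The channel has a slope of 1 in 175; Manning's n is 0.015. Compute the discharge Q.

For a circular section of diameter D = 2.87 m at depth y = 1.23 m, the central angle is θ = 2 arccos(1 − 2y/D) = 2.855 rad. Then A = (D²/8)(θ − sin θ) = 2.648 m² and P = Dθ/2 = 4.097 m.
Hydraulic radius R = A/P = 2.648/4.097 = 0.6464 m.
Manning's equation: Q = (1/n) A R^(2/3) S^(1/2) = (1/0.015) × 2.648 × 0.6464^(2/3) × 0.005714^(1/2) = 9.98 m³/s.

Q = 9.98 m³/s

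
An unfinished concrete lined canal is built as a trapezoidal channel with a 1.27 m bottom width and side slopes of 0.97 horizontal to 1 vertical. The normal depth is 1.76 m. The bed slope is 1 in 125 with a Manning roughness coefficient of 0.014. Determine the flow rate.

Q = 30 m³/s

With bottom width b = 1.27 m and side slope z = 0.97: A = (b + zy)y = (1.27 + 0.97×1.76)×1.76 = 5.24 m²; P = b + 2y√(1+z²) = 1.27 + 2×1.76×1.393 = 6.174 m.
Hydraulic radius R = A/P = 5.24/6.174 = 0.8487 m.
Manning's equation: Q = (1/n) A R^(2/3) S^(1/2) = (1/0.014) × 5.24 × 0.8487^(2/3) × 0.008^(1/2) = 30 m³/s.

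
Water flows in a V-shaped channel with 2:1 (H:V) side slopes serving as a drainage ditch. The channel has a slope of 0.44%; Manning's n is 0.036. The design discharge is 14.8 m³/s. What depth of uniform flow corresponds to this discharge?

y_n = 2.06 m

Manning's equation rearranged: A R^(2/3) = nQ / (1·√S) = 0.036 × 14.8 / (√0.0044) = 8.032.
At y = 2.51 m: A R^(2/3) = 13.61 — too large.
At y = 1.85 m: A R^(2/3) = 6.033 — too small.
At y = 2.06 m: A R^(2/3) = 8.036 — ≈ 8.032.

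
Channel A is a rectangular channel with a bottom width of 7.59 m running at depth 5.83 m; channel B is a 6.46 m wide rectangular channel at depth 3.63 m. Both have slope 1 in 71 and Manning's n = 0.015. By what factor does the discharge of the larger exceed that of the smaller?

Channel A: Flow area A = b·y = 7.59 × 5.83 = 44.25 m². Wetted perimeter P = b + 2y = 7.59 + 2×5.83 = 19.25 m. Hydraulic radius R = A/P = 44.25/19.25 = 2.299 m. Q_A = (1/0.015)·44.25·2.299^(2/3)·√0.01408 = 609.8 m³/s.
Channel B: Flow area A = b·y = 6.46 × 3.63 = 23.45 m². Wetted perimeter P = b + 2y = 6.46 + 2×3.63 = 13.72 m. Hydraulic radius R = A/P = 23.45/13.72 = 1.709 m. Q_B = (1/0.015)·23.45·1.709^(2/3)·√0.01408 = 265.2 m³/s.
The larger discharge is 609.8 m³/s and the smaller is 265.2 m³/s; the ratio is 2.3.

2.3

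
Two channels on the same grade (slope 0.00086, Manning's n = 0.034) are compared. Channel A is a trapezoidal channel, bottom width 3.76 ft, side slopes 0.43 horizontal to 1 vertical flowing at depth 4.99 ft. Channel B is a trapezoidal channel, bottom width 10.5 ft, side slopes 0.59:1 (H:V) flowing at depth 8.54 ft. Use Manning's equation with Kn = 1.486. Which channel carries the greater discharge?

Channel A: With bottom width b = 3.76 ft and side slope z = 0.43: A = (b + zy)y = (3.76 + 0.43×4.99)×4.99 = 29.47 ft²; P = b + 2y√(1+z²) = 3.76 + 2×4.99×1.089 = 14.62 ft. Hydraulic radius R = A/P = 29.47/14.62 = 2.015 ft. Q_A = (1.486/0.034)·29.47·2.015^(2/3)·√0.00086 = 60.26 ft³/s.
Channel B: With bottom width b = 10.5 ft and side slope z = 0.59: A = (b + zy)y = (10.5 + 0.59×8.54)×8.54 = 132.7 ft²; P = b + 2y√(1+z²) = 10.5 + 2×8.54×1.161 = 30.33 ft. Hydraulic radius R = A/P = 132.7/30.33 = 4.375 ft. Q_B = (1.486/0.034)·132.7·4.375^(2/3)·√0.00086 = 455 ft³/s.
Q_A = 60.26 ft³/s vs Q_B = 455 ft³/s, so channel B carries more.

channel B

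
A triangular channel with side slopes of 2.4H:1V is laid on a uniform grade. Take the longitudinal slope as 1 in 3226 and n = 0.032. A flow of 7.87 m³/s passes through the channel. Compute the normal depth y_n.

Manning's equation rearranged: A R^(2/3) = nQ / (1·√S) = 0.032 × 7.87 / (√0.00031) = 14.3.
Trying y = 2.67 m: A R^(2/3) = 19.67 — too large.
Trying y = 1.99 m: A R^(2/3) = 8.98 — too small.
Trying y = 2.37 m: A R^(2/3) = 14.31 — close enough.

y_n = 2.37 m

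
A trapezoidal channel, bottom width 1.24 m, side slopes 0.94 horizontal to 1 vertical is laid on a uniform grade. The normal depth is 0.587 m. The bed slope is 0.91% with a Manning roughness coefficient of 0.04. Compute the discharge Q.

With bottom width b = 1.24 m and side slope z = 0.94: A = (b + zy)y = (1.24 + 0.94×0.587)×0.587 = 1.052 m²; P = b + 2y√(1+z²) = 1.24 + 2×0.587×1.372 = 2.851 m.
Hydraulic radius R = A/P = 1.052/2.851 = 0.3689 m.
Manning's equation: Q = (1/n) A R^(2/3) S^(1/2) = (1/0.04) × 1.052 × 0.3689^(2/3) × 0.0091^(1/2) = 1.29 m³/s.

Q = 1.29 m³/s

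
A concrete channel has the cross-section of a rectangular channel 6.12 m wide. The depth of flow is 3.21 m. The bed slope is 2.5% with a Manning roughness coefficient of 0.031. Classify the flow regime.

Flow area A = b·y = 6.12 × 3.21 = 19.65 m². Wetted perimeter P = b + 2y = 6.12 + 2×3.21 = 12.54 m.
Hydraulic radius R = A/P = 19.65/12.54 = 1.567 m.
V = (1/n) R^(2/3) √S = (1/0.031) × 1.567^(2/3) × √0.025 = 6.88 m/s. Hydraulic depth D_h = A/T = 19.65/6.12 = 3.21 m.
Froude number Fr = V/√(g·D_h) = 6.88/√(9.81×3.21) = 1.23, which is greater than 1, so the flow is supercritical.

supercritical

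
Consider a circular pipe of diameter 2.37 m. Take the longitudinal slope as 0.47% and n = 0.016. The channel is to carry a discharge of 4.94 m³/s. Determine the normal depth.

Manning's equation rearranged: A R^(2/3) = nQ / (1·√S) = 0.016 × 4.94 / (√0.0047) = 1.153.
Trying y = 1.22 m: A R^(2/3) = 1.634 — high.
Trying y = 0.999 m: A R^(2/3) = 1.153 — matches.

y_n = 0.999 m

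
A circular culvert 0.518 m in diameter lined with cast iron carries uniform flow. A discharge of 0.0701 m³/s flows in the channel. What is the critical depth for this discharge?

At critical depth, Q² T / (g A³) = 1, i.e. A³/T = Q²/g = 0.0701²/9.81 = 0.0005009.
Try y = 0.122 m: A³/T = 0.0001235 — too small.
Try y = 0.175 m: A³/T = 0.0005015 — matches.

y_c = 0.175 m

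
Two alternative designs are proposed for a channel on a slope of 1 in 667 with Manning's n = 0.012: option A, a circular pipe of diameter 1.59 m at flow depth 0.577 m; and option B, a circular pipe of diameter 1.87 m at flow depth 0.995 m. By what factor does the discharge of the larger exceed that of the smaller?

Channel A: For a circular section of diameter D = 1.59 m at depth y = 0.577 m, the central angle is θ = 2 arccos(1 − 2y/D) = 2.586 rad. Then A = (D²/8)(θ − sin θ) = 0.6506 m² and P = Dθ/2 = 2.056 m. Hydraulic radius R = A/P = 0.6506/2.056 = 0.3164 m. Q_A = (1/0.012)·0.6506·0.3164^(2/3)·√0.001499 = 0.9748 m³/s.
Channel B: For a circular section of diameter D = 1.87 m at depth y = 0.995 m, the central angle is θ = 2 arccos(1 − 2y/D) = 3.27 rad. Then A = (D²/8)(θ − sin θ) = 1.485 m² and P = Dθ/2 = 3.057 m. Hydraulic radius R = A/P = 1.485/3.057 = 0.4858 m. Q_B = (1/0.012)·1.485·0.4858^(2/3)·√0.001499 = 2.962 m³/s.
The larger discharge is 2.962 m³/s and the smaller is 0.9748 m³/s; the ratio is 3.04.

3.04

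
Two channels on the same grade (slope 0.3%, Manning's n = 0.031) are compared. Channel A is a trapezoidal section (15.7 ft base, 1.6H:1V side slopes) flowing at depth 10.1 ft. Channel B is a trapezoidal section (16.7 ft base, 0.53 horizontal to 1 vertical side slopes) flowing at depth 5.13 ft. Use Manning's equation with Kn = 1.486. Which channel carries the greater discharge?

Channel A: With bottom width b = 15.7 ft and side slope z = 1.6: A = (b + zy)y = (15.7 + 1.6×10.1)×10.1 = 321.8 ft²; P = b + 2y√(1+z²) = 15.7 + 2×10.1×1.887 = 53.81 ft. Hydraulic radius R = A/P = 321.8/53.81 = 5.98 ft. Q_A = (1.486/0.031)·321.8·5.98^(2/3)·√0.003 = 2783 ft³/s.
Channel B: With bottom width b = 16.7 ft and side slope z = 0.53: A = (b + zy)y = (16.7 + 0.53×5.13)×5.13 = 99.62 ft²; P = b + 2y√(1+z²) = 16.7 + 2×5.13×1.132 = 28.31 ft. Hydraulic radius R = A/P = 99.62/28.31 = 3.519 ft. Q_B = (1.486/0.031)·99.62·3.519^(2/3)·√0.003 = 605.1 ft³/s.
Q_A = 2783 ft³/s vs Q_B = 605.1 ft³/s, so channel A carries more.

channel A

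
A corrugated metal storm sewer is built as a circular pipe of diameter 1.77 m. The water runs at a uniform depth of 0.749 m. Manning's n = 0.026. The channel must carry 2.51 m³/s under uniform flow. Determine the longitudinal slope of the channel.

S = 0.015

For a circular section of diameter D = 1.77 m at depth y = 0.749 m, the central angle is θ = 2 arccos(1 − 2y/D) = 2.833 rad. Then A = (D²/8)(θ − sin θ) = 0.9905 m² and P = Dθ/2 = 2.507 m.
Hydraulic radius R = A/P = 0.9905/2.507 = 0.3951 m.
From Manning's equation, S = [nQ / (1 A R^(2/3))]² = [0.026 × 2.51 / (1 × 0.9905 × 0.3951^(2/3))]² = 0.015.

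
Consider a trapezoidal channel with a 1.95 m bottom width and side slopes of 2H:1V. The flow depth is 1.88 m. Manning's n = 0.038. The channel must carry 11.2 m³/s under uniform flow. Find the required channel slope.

With bottom width b = 1.95 m and side slope z = 2: A = (b + zy)y = (1.95 + 2×1.88)×1.88 = 10.73 m²; P = b + 2y√(1+z²) = 1.95 + 2×1.88×2.236 = 10.36 m.
Hydraulic radius R = A/P = 10.73/10.36 = 1.036 m.
From Manning's equation, S = [nQ / (1 A R^(2/3))]² = [0.038 × 11.2 / (1 × 10.73 × 1.036^(2/3))]² = 0.0015.

S = 0.0015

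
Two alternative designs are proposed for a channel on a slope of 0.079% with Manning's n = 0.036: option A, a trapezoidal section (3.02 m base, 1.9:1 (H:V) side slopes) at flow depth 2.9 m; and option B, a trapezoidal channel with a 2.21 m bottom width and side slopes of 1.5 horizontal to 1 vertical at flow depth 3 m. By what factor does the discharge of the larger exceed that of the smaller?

Channel A: With bottom width b = 3.02 m and side slope z = 1.9: A = (b + zy)y = (3.02 + 1.9×2.9)×2.9 = 24.74 m²; P = b + 2y√(1+z²) = 3.02 + 2×2.9×2.147 = 15.47 m. Hydraulic radius R = A/P = 24.74/15.47 = 1.599 m. Q_A = (1/0.036)·24.74·1.599^(2/3)·√0.00079 = 26.41 m³/s.
Channel B: With bottom width b = 2.21 m and side slope z = 1.5: A = (b + zy)y = (2.21 + 1.5×3)×3 = 20.13 m²; P = b + 2y√(1+z²) = 2.21 + 2×3×1.803 = 13.03 m. Hydraulic radius R = A/P = 20.13/13.03 = 1.545 m. Q_B = (1/0.036)·20.13·1.545^(2/3)·√0.00079 = 21.01 m³/s.
The larger discharge is 26.41 m³/s and the smaller is 21.01 m³/s; the ratio is 1.26.

1.26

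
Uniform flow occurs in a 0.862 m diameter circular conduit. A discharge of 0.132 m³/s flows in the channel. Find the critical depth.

y_c = 0.209 m

At critical depth, Q² T / (g A³) = 1, i.e. A³/T = Q²/g = 0.132²/9.81 = 0.001776.
At y = 0.237 m: A³/T = 0.00288 — too large.
At y = 0.179 m: A³/T = 0.0009637 — too small.
At y = 0.209 m: A³/T = 0.001766 — close enough.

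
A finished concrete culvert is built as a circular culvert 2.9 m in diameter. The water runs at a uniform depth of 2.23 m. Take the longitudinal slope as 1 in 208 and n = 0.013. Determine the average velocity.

V = 4.89 m/s

For a circular section of diameter D = 2.9 m at depth y = 2.23 m, the central angle is θ = 2 arccos(1 − 2y/D) = 4.278 rad. Then A = (D²/8)(θ − sin θ) = 5.45 m² and P = Dθ/2 = 6.202 m.
Hydraulic radius R = A/P = 5.45/6.202 = 0.8787 m.
From Manning's equation, V = (1/n) R^(2/3) S^(1/2) = (1/0.013) × 0.8787^(2/3) × 0.004808^(1/2) = 4.89 m/s.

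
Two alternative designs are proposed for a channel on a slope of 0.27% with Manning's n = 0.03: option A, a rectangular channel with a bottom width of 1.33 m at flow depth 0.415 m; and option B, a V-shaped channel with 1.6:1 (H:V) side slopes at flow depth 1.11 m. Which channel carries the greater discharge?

channel B

Channel A: Flow area A = b·y = 1.33 × 0.415 = 0.552 m². Wetted perimeter P = b + 2y = 1.33 + 2×0.415 = 2.16 m. Hydraulic radius R = A/P = 0.552/2.16 = 0.2555 m. Q_A = (1/0.03)·0.552·0.2555^(2/3)·√0.0027 = 0.385 m³/s.
Channel B: For a triangular section with side slope z = 1.6: A = zy² = 1.6×1.11² = 1.971 m²; P = 2y√(1+z²) = 2×1.11×1.887 = 4.189 m. Hydraulic radius R = A/P = 1.971/4.189 = 0.4706 m. Q_B = (1/0.03)·1.971·0.4706^(2/3)·√0.0027 = 2.066 m³/s.
Q_A = 0.385 m³/s vs Q_B = 2.066 m³/s, so channel B carries more.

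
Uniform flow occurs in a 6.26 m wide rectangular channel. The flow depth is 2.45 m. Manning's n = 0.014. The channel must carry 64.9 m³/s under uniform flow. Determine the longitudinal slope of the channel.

Flow area A = b·y = 6.26 × 2.45 = 15.34 m². Wetted perimeter P = b + 2y = 6.26 + 2×2.45 = 11.16 m.
Hydraulic radius R = A/P = 15.34/11.16 = 1.374 m.
From Manning's equation, S = [nQ / (1 A R^(2/3))]² = [0.014 × 64.9 / (1 × 15.34 × 1.374^(2/3))]² = 0.0023.

S = 0.0023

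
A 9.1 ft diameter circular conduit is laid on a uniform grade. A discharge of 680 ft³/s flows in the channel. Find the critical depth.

y_c = 6.44 ft

At critical depth, Q² T / (g A³) = 1, i.e. A³/T = Q²/g = 680²/32.2 = 14360.
Try y = 4.57 ft: A³/T = 3843 — low.
Try y = 8.05 ft: A³/T = 38780 — high.
Try y = 6.44 ft: A³/T = 14400 — matches.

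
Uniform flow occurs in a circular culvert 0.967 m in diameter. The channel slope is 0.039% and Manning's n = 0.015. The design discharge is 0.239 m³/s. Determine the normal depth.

y_n = 0.561 m

Manning's equation rearranged: A R^(2/3) = nQ / (1·√S) = 0.015 × 0.239 / (√0.00039) = 0.1815.
Trying y = 0.68 m: A R^(2/3) = 0.24 — over.
Trying y = 0.43 m: A R^(2/3) = 0.1162 — short.
Trying y = 0.561 m: A R^(2/3) = 0.1818 — matches.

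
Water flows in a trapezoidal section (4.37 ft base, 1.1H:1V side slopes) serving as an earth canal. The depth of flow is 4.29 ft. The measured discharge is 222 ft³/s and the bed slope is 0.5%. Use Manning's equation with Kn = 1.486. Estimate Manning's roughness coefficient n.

With bottom width b = 4.37 ft and side slope z = 1.1: A = (b + zy)y = (4.37 + 1.1×4.29)×4.29 = 38.99 ft²; P = b + 2y√(1+z²) = 4.37 + 2×4.29×1.487 = 17.13 ft.
Hydraulic radius R = A/P = 38.99/17.13 = 2.277 ft.
Rearranging Manning's equation: n = (1.486/Q) A R^(2/3) S^(1/2) = (1.486/222) × 38.99 × 2.277^(2/3) × √0.005 = 0.0319.

n = 0.0319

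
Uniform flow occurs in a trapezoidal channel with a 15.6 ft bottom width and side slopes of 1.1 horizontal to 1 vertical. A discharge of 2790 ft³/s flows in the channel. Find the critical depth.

y_c = 8.17 ft

At critical depth, Q² T / (g A³) = 1, i.e. A³/T = Q²/g = 2790²/32.2 = 241700.
At y = 9.13 ft: A³/T = 359600 — high.
At y = 8.17 ft: A³/T = 241400 — matches.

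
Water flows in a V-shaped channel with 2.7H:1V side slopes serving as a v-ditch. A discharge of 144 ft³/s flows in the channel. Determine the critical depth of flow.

At critical depth, Q² T / (g A³) = 1, i.e. A³/T = Q²/g = 144²/32.2 = 644.
Try y = 3.28 ft: A³/T = 1384 — high.
Try y = 2.17 ft: A³/T = 175.4 — low.
Try y = 2.81 ft: A³/T = 638.6 — ≈ 644.

y_c = 2.81 ft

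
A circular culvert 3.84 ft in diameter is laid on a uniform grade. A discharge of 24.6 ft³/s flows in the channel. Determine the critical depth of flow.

At critical depth, Q² T / (g A³) = 1, i.e. A³/T = Q²/g = 24.6²/32.2 = 18.79.
Try y = 1.88 ft: A³/T = 46.66 — over.
Try y = 1.48 ft: A³/T = 18.65 — matches.

y_c = 1.48 ft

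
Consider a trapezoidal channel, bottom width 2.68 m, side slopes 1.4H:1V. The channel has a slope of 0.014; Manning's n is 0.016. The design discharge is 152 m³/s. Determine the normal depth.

y_n = 2.59 m

Manning's equation rearranged: A R^(2/3) = nQ / (1·√S) = 0.016 × 152 / (√0.014) = 20.55.
Try y = 2.16 m: A R^(2/3) = 14.05 — too small.
Try y = 2.99 m: A R^(2/3) = 27.88 — too large.
Try y = 2.59 m: A R^(2/3) = 20.53 — ≈ 20.55.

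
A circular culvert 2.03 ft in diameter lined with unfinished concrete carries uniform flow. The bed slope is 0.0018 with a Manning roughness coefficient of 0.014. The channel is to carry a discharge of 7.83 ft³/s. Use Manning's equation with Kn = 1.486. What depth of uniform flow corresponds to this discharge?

Manning's equation rearranged: A R^(2/3) = nQ / (1.486·√S) = 0.014 × 7.83 / (1.486 × √0.0018) = 1.739.
At y = 1.05 ft: A R^(2/3) = 1.09 — low.
At y = 1.59 ft: A R^(2/3) = 1.97 — high.
At y = 1.43 ft: A R^(2/3) = 1.738 — close enough.

y_n = 1.43 ft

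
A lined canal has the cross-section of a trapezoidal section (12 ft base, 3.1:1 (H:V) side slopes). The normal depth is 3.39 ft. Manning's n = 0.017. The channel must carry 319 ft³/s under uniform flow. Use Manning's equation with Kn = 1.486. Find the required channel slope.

With bottom width b = 12 ft and side slope z = 3.1: A = (b + zy)y = (12 + 3.1×3.39)×3.39 = 76.31 ft²; P = b + 2y√(1+z²) = 12 + 2×3.39×3.257 = 34.08 ft.
Hydraulic radius R = A/P = 76.31/34.08 = 2.239 ft.
From Manning's equation, S = [nQ / (1.486 A R^(2/3))]² = [0.017 × 319 / (1.486 × 76.31 × 2.239^(2/3))]² = 0.000781.

S = 0.000781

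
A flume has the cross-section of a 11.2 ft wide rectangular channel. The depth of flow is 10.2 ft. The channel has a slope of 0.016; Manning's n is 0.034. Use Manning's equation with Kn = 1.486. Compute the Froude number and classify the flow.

subcritical

Flow area A = b·y = 11.2 × 10.2 = 114.2 ft². Wetted perimeter P = b + 2y = 11.2 + 2×10.2 = 31.6 ft.
Hydraulic radius R = A/P = 114.2/31.6 = 3.615 ft.
V = (1.486/n) R^(2/3) √S = (1.486/0.034) × 3.615^(2/3) × √0.016 = 13.02 ft/s. Hydraulic depth D_h = A/T = 114.2/11.2 = 10.2 ft.
Froude number Fr = V/√(g·D_h) = 13.02/√(32.2×10.2) = 0.719, which is less than 1, so the flow is subcritical.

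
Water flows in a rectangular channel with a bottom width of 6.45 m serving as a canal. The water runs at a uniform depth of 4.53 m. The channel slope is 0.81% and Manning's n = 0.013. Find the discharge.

Q = 309 m³/s

Flow area A = b·y = 6.45 × 4.53 = 29.22 m². Wetted perimeter P = b + 2y = 6.45 + 2×4.53 = 15.51 m.
Hydraulic radius R = A/P = 29.22/15.51 = 1.884 m.
Manning's equation: Q = (1/n) A R^(2/3) S^(1/2) = (1/0.013) × 29.22 × 1.884^(2/3) × 0.0081^(1/2) = 309 m³/s.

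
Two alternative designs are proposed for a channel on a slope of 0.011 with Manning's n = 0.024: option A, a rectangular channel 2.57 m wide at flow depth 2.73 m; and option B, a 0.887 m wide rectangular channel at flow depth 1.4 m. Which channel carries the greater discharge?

channel A

Channel A: Flow area A = b·y = 2.57 × 2.73 = 7.016 m². Wetted perimeter P = b + 2y = 2.57 + 2×2.73 = 8.03 m. Hydraulic radius R = A/P = 7.016/8.03 = 0.8737 m. Q_A = (1/0.024)·7.016·0.8737^(2/3)·√0.011 = 28.02 m³/s.
Channel B: Flow area A = b·y = 0.887 × 1.4 = 1.242 m². Wetted perimeter P = b + 2y = 0.887 + 2×1.4 = 3.687 m. Hydraulic radius R = A/P = 1.242/3.687 = 0.3368 m. Q_B = (1/0.024)·1.242·0.3368^(2/3)·√0.011 = 2.627 m³/s.
Q_A = 28.02 m³/s vs Q_B = 2.627 m³/s, so channel A carries more.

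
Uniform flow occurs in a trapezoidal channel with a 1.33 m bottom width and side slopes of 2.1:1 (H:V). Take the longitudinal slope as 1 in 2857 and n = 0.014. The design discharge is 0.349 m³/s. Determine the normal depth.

y_n = 0.336 m

Manning's equation rearranged: A R^(2/3) = nQ / (1·√S) = 0.014 × 0.349 / (√0.00035) = 0.2612.
Try y = 0.247 m: A R^(2/3) = 0.1478 — too small.
Try y = 0.336 m: A R^(2/3) = 0.2615 — close enough.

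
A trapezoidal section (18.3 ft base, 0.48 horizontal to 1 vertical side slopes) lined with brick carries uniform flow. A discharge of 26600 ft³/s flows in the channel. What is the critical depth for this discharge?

y_c = 30.8 ft

At critical depth, Q² T / (g A³) = 1, i.e. A³/T = Q²/g = 26600²/32.2 = 21970000.
At y = 22.6 ft: A³/T = 7147000 — short.
At y = 37.8 ft: A³/T = 47890000 — over.
At y = 30.8 ft: A³/T = 22100000 — ≈ 21970000.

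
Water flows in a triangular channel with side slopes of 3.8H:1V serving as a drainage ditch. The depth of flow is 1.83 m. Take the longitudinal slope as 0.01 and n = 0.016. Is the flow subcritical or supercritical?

supercritical

For a triangular section with side slope z = 3.8: A = zy² = 3.8×1.83² = 12.73 m²; P = 2y√(1+z²) = 2×1.83×3.929 = 14.38 m.
Hydraulic radius R = A/P = 12.73/14.38 = 0.8849 m.
V = (1/n) R^(2/3) √S = (1/0.016) × 0.8849^(2/3) × √0.01 = 5.761 m/s. Hydraulic depth D_h = A/T = 12.73/13.91 = 0.915 m.
Froude number Fr = V/√(g·D_h) = 5.761/√(9.81×0.915) = 1.92, which is greater than 1, so the flow is supercritical.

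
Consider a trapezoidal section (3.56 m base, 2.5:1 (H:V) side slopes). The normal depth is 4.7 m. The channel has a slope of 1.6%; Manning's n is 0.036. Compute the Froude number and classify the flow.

supercritical

With bottom width b = 3.56 m and side slope z = 2.5: A = (b + zy)y = (3.56 + 2.5×4.7)×4.7 = 71.96 m²; P = b + 2y√(1+z²) = 3.56 + 2×4.7×2.693 = 28.87 m.
Hydraulic radius R = A/P = 71.96/28.87 = 2.492 m.
V = (1/n) R^(2/3) √S = (1/0.036) × 2.492^(2/3) × √0.016 = 6.459 m/s. Hydraulic depth D_h = A/T = 71.96/27.06 = 2.659 m.
Froude number Fr = V/√(g·D_h) = 6.459/√(9.81×2.659) = 1.26, which is greater than 1, so the flow is supercritical.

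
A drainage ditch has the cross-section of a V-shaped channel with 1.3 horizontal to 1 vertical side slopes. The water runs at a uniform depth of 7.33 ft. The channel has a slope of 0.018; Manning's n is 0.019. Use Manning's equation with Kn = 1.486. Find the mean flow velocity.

V = 21.4 ft/s

For a triangular section with side slope z = 1.3: A = zy² = 1.3×7.33² = 69.85 ft²; P = 2y√(1+z²) = 2×7.33×1.64 = 24.04 ft.
Hydraulic radius R = A/P = 69.85/24.04 = 2.905 ft.
From Manning's equation, V = (1.486/n) R^(2/3) S^(1/2) = (1.486/0.019) × 2.905^(2/3) × 0.018^(1/2) = 21.4 ft/s.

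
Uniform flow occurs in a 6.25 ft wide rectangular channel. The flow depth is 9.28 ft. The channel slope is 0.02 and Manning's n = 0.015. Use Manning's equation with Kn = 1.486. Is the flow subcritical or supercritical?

supercritical

Flow area A = b·y = 6.25 × 9.28 = 58 ft². Wetted perimeter P = b + 2y = 6.25 + 2×9.28 = 24.81 ft.
Hydraulic radius R = A/P = 58/24.81 = 2.338 ft.
V = (1.486/n) R^(2/3) √S = (1.486/0.015) × 2.338^(2/3) × √0.02 = 24.68 ft/s. Hydraulic depth D_h = A/T = 58/6.25 = 9.28 ft.
Froude number Fr = V/√(g·D_h) = 24.68/√(32.2×9.28) = 1.43, which is greater than 1, so the flow is supercritical.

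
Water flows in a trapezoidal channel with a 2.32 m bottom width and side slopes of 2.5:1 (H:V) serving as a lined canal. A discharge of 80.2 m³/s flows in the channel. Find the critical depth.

At critical depth, Q² T / (g A³) = 1, i.e. A³/T = Q²/g = 80.2²/9.81 = 655.7.
At y = 1.9 m: A³/T = 205.1 — short.
At y = 3.08 m: A³/T = 1659 — over.
At y = 2.49 m: A³/T = 652.2 — ≈ 655.7.

y_c = 2.49 m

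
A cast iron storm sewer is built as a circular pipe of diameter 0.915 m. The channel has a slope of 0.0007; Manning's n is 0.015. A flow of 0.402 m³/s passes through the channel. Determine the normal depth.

Manning's equation rearranged: A R^(2/3) = nQ / (1·√S) = 0.015 × 0.402 / (√0.0007) = 0.2279.
Trying y = 0.534 m: A R^(2/3) = 0.1583 — too small.
Trying y = 0.851 m: A R^(2/3) = 0.2644 — too large.
Trying y = 0.696 m: A R^(2/3) = 0.2279 — matches.

y_n = 0.696 m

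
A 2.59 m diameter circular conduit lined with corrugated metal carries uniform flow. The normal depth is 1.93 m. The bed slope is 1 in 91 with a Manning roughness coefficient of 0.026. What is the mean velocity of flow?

V = 3.42 m/s

For a circular section of diameter D = 2.59 m at depth y = 1.93 m, the central angle is θ = 2 arccos(1 − 2y/D) = 4.167 rad. Then A = (D²/8)(θ − sin θ) = 4.21 m² and P = Dθ/2 = 5.396 m.
Hydraulic radius R = A/P = 4.21/5.396 = 0.7803 m.
From Manning's equation, V = (1/n) R^(2/3) S^(1/2) = (1/0.026) × 0.7803^(2/3) × 0.01099^(1/2) = 3.42 m/s.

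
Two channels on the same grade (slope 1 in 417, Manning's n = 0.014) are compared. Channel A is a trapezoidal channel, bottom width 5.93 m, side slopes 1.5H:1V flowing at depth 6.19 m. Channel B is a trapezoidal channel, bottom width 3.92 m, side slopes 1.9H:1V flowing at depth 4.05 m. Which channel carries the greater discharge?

Channel A: With bottom width b = 5.93 m and side slope z = 1.5: A = (b + zy)y = (5.93 + 1.5×6.19)×6.19 = 94.18 m²; P = b + 2y√(1+z²) = 5.93 + 2×6.19×1.803 = 28.25 m. Hydraulic radius R = A/P = 94.18/28.25 = 3.334 m. Q_A = (1/0.014)·94.18·3.334^(2/3)·√0.002398 = 735.2 m³/s.
Channel B: With bottom width b = 3.92 m and side slope z = 1.9: A = (b + zy)y = (3.92 + 1.9×4.05)×4.05 = 47.04 m²; P = b + 2y√(1+z²) = 3.92 + 2×4.05×2.147 = 21.31 m. Hydraulic radius R = A/P = 47.04/21.31 = 2.207 m. Q_B = (1/0.014)·47.04·2.207^(2/3)·√0.002398 = 278.9 m³/s.
Q_A = 735.2 m³/s vs Q_B = 278.9 m³/s, so channel A carries more.

channel A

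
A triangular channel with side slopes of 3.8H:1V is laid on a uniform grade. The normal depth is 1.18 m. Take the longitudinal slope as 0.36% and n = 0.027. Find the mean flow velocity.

V = 1.53 m/s

For a triangular section with side slope z = 3.8: A = zy² = 3.8×1.18² = 5.291 m²; P = 2y√(1+z²) = 2×1.18×3.929 = 9.273 m.
Hydraulic radius R = A/P = 5.291/9.273 = 0.5706 m.
From Manning's equation, V = (1/n) R^(2/3) S^(1/2) = (1/0.027) × 0.5706^(2/3) × 0.0036^(1/2) = 1.53 m/s.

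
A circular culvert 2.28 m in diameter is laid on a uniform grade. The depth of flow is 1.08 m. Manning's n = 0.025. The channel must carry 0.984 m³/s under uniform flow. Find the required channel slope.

S = 0.00037

For a circular section of diameter D = 2.28 m at depth y = 1.08 m, the central angle is θ = 2 arccos(1 − 2y/D) = 3.036 rad. Then A = (D²/8)(θ − sin θ) = 1.905 m² and P = Dθ/2 = 3.461 m.
Hydraulic radius R = A/P = 1.905/3.461 = 0.5503 m.
From Manning's equation, S = [nQ / (1 A R^(2/3))]² = [0.025 × 0.984 / (1 × 1.905 × 0.5503^(2/3))]² = 0.00037.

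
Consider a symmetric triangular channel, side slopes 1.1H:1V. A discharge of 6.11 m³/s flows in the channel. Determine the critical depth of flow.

y_c = 1.44 m

At critical depth, Q² T / (g A³) = 1, i.e. A³/T = Q²/g = 6.11²/9.81 = 3.806.
Try y = 1.7 m: A³/T = 8.59 — high.
Try y = 1.26 m: A³/T = 1.921 — low.
Try y = 1.44 m: A³/T = 3.746 — close enough.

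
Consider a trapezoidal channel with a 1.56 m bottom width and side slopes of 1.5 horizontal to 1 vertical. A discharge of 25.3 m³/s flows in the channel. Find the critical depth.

y_c = 1.8 m

At critical depth, Q² T / (g A³) = 1, i.e. A³/T = Q²/g = 25.3²/9.81 = 65.25.
At y = 1.96 m: A³/T = 92.22 — high.
At y = 1.49 m: A³/T = 29.98 — low.
At y = 1.8 m: A³/T = 64.78 — ≈ 65.25.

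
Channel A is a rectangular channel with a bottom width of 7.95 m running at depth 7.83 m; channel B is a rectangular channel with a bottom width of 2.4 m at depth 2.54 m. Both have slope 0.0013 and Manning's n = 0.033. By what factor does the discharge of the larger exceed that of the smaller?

22.3

Channel A: Flow area A = b·y = 7.95 × 7.83 = 62.25 m². Wetted perimeter P = b + 2y = 7.95 + 2×7.83 = 23.61 m. Hydraulic radius R = A/P = 62.25/23.61 = 2.637 m. Q_A = (1/0.033)·62.25·2.637^(2/3)·√0.0013 = 129.8 m³/s.
Channel B: Flow area A = b·y = 2.4 × 2.54 = 6.096 m². Wetted perimeter P = b + 2y = 2.4 + 2×2.54 = 7.48 m. Hydraulic radius R = A/P = 6.096/7.48 = 0.815 m. Q_B = (1/0.033)·6.096·0.815^(2/3)·√0.0013 = 5.811 m³/s.
The larger discharge is 129.8 m³/s and the smaller is 5.811 m³/s; the ratio is 22.3.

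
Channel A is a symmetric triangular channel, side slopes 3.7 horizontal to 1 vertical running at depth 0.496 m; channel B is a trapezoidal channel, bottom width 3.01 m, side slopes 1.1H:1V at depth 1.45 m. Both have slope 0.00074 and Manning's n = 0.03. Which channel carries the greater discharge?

channel B

Channel A: For a triangular section with side slope z = 3.7: A = zy² = 3.7×0.496² = 0.9103 m²; P = 2y√(1+z²) = 2×0.496×3.833 = 3.802 m. Hydraulic radius R = A/P = 0.9103/3.802 = 0.2394 m. Q_A = (1/0.03)·0.9103·0.2394^(2/3)·√0.00074 = 0.3182 m³/s.
Channel B: With bottom width b = 3.01 m and side slope z = 1.1: A = (b + zy)y = (3.01 + 1.1×1.45)×1.45 = 6.677 m²; P = b + 2y√(1+z²) = 3.01 + 2×1.45×1.487 = 7.321 m. Hydraulic radius R = A/P = 6.677/7.321 = 0.912 m. Q_B = (1/0.03)·6.677·0.912^(2/3)·√0.00074 = 5.694 m³/s.
Q_A = 0.3182 m³/s vs Q_B = 5.694 m³/s, so channel B carries more.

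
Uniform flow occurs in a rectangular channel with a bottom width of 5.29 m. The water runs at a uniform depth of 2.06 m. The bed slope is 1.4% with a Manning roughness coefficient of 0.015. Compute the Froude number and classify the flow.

supercritical

Flow area A = b·y = 5.29 × 2.06 = 10.9 m². Wetted perimeter P = b + 2y = 5.29 + 2×2.06 = 9.41 m.
Hydraulic radius R = A/P = 10.9/9.41 = 1.158 m.
V = (1/n) R^(2/3) √S = (1/0.015) × 1.158^(2/3) × √0.014 = 8.699 m/s. Hydraulic depth D_h = A/T = 10.9/5.29 = 2.06 m.
Froude number Fr = V/√(g·D_h) = 8.699/√(9.81×2.06) = 1.94, which is greater than 1, so the flow is supercritical.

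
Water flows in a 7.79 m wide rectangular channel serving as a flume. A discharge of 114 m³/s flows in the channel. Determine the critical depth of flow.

For a rectangular channel, critical depth y_c = (q²/g)^(1/3) where q = Q/b = 114/7.79 = 14.63 m²/s.
So y_c = (14.63²/9.81)^(1/3) = 2.79 m.

y_c = 2.79 m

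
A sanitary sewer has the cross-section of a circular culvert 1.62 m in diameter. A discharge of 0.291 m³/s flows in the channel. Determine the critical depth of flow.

At critical depth, Q² T / (g A³) = 1, i.e. A³/T = Q²/g = 0.291²/9.81 = 0.008632.
Trying y = 0.209 m: A³/T = 0.003477 — short.
Trying y = 0.307 m: A³/T = 0.01579 — over.
Trying y = 0.263 m: A³/T = 0.008599 — ≈ 0.008632.

y_c = 0.263 m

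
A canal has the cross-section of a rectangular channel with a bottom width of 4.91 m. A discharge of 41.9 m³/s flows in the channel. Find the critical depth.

y_c = 1.95 m

For a rectangular channel, critical depth y_c = (q²/g)^(1/3) where q = Q/b = 41.9/4.91 = 8.534 m²/s.
So y_c = (8.534²/9.81)^(1/3) = 1.95 m.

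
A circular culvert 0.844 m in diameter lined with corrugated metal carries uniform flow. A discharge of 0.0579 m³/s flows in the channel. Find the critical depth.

y_c = 0.138 m

At critical depth, Q² T / (g A³) = 1, i.e. A³/T = Q²/g = 0.0579²/9.81 = 0.0003417.
Trying y = 0.172 m: A³/T = 0.0008057 — too large.
Trying y = 0.123 m: A³/T = 0.0002158 — too small.
Trying y = 0.138 m: A³/T = 0.0003395 — ≈ 0.0003417.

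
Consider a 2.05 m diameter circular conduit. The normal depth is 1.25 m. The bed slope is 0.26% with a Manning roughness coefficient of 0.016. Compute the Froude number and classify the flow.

subcritical

For a circular section of diameter D = 2.05 m at depth y = 1.25 m, the central angle is θ = 2 arccos(1 − 2y/D) = 3.584 rad. Then A = (D²/8)(θ − sin θ) = 2.108 m² and P = Dθ/2 = 3.674 m.
Hydraulic radius R = A/P = 2.108/3.674 = 0.5737 m.
V = (1/n) R^(2/3) √S = (1/0.016) × 0.5737^(2/3) × √0.0026 = 2.2 m/s. Hydraulic depth D_h = A/T = 2.108/2 = 1.054 m.
Froude number Fr = V/√(g·D_h) = 2.2/√(9.81×1.054) = 0.684, which is less than 1, so the flow is subcritical.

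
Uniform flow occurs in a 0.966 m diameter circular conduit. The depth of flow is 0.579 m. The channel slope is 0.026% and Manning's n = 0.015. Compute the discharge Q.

Q = 0.205 m³/s

For a circular section of diameter D = 0.966 m at depth y = 0.579 m, the central angle is θ = 2 arccos(1 − 2y/D) = 3.542 rad. Then A = (D²/8)(θ − sin θ) = 0.4586 m² and P = Dθ/2 = 1.711 m.
Hydraulic radius R = A/P = 0.4586/1.711 = 0.2681 m.
Manning's equation: Q = (1/n) A R^(2/3) S^(1/2) = (1/0.015) × 0.4586 × 0.2681^(2/3) × 0.00026^(1/2) = 0.205 m³/s.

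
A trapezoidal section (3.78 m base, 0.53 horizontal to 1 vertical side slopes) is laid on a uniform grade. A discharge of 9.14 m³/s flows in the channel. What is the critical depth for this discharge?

y_c = 0.809 m

At critical depth, Q² T / (g A³) = 1, i.e. A³/T = Q²/g = 9.14²/9.81 = 8.516.
Try y = 0.597 m: A³/T = 3.314 — short.
Try y = 0.898 m: A³/T = 11.8 — over.
Try y = 0.809 m: A³/T = 8.512 — matches.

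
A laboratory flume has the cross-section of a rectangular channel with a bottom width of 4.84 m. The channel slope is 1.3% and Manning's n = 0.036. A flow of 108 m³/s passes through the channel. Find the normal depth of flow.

y_n = 5.07 m

Manning's equation rearranged: A R^(2/3) = nQ / (1·√S) = 0.036 × 108 / (√0.013) = 34.1.
Try y = 6.07 m: A R^(2/3) = 42.34 — high.
Try y = 4.53 m: A R^(2/3) = 29.71 — low.
Try y = 5.07 m: A R^(2/3) = 34.1 — close enough.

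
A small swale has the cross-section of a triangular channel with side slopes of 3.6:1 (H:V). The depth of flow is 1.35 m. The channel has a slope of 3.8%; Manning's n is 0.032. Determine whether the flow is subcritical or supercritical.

For a triangular section with side slope z = 3.6: A = zy² = 3.6×1.35² = 6.561 m²; P = 2y√(1+z²) = 2×1.35×3.736 = 10.09 m.
Hydraulic radius R = A/P = 6.561/10.09 = 0.6504 m.
V = (1/n) R^(2/3) √S = (1/0.032) × 0.6504^(2/3) × √0.038 = 4.573 m/s. Hydraulic depth D_h = A/T = 6.561/9.72 = 0.675 m.
Froude number Fr = V/√(g·D_h) = 4.573/√(9.81×0.675) = 1.78, which is greater than 1, so the flow is supercritical.

supercritical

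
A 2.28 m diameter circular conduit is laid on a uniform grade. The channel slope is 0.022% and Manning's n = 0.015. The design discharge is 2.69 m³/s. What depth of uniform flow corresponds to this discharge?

y_n = 1.81 m

Manning's equation rearranged: A R^(2/3) = nQ / (1·√S) = 0.015 × 2.69 / (√0.00022) = 2.72.
Trying y = 1.33 m: A R^(2/3) = 1.805 — low.
Trying y = 2.12 m: A R^(2/3) = 3.018 — high.
Trying y = 1.81 m: A R^(2/3) = 2.723 — close enough.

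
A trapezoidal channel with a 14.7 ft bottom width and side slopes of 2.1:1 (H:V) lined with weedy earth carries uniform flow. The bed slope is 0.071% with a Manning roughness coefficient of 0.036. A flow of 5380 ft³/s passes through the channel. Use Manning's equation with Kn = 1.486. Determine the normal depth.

y_n = 19.1 ft

Manning's equation rearranged: A R^(2/3) = nQ / (1.486·√S) = 0.036 × 5380 / (1.486 × √0.00071) = 4891.
Try y = 23.3 ft: A R^(2/3) = 7790 — over.
Try y = 16.8 ft: A R^(2/3) = 3645 — short.
Try y = 19.1 ft: A R^(2/3) = 4895 — close enough.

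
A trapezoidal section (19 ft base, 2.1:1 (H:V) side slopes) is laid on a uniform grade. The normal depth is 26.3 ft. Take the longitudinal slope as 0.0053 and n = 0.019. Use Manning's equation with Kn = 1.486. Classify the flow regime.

supercritical

With bottom width b = 19 ft and side slope z = 2.1: A = (b + zy)y = (19 + 2.1×26.3)×26.3 = 1952 ft²; P = b + 2y√(1+z²) = 19 + 2×26.3×2.326 = 141.3 ft.
Hydraulic radius R = A/P = 1952/141.3 = 13.81 ft.
V = (1.486/n) R^(2/3) √S = (1.486/0.019) × 13.81^(2/3) × √0.0053 = 32.78 ft/s. Hydraulic depth D_h = A/T = 1952/129.5 = 15.08 ft.
Froude number Fr = V/√(g·D_h) = 32.78/√(32.2×15.08) = 1.49, which is greater than 1, so the flow is supercritical.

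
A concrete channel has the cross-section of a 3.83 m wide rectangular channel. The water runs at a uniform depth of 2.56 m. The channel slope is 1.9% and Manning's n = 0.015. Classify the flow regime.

supercritical

Flow area A = b·y = 3.83 × 2.56 = 9.805 m². Wetted perimeter P = b + 2y = 3.83 + 2×2.56 = 8.95 m.
Hydraulic radius R = A/P = 9.805/8.95 = 1.096 m.
V = (1/n) R^(2/3) √S = (1/0.015) × 1.096^(2/3) × √0.019 = 9.766 m/s. Hydraulic depth D_h = A/T = 9.805/3.83 = 2.56 m.
Froude number Fr = V/√(g·D_h) = 9.766/√(9.81×2.56) = 1.95, which is greater than 1, so the flow is supercritical.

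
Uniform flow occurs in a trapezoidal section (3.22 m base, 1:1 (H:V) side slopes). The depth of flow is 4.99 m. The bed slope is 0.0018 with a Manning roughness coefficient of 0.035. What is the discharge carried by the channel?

Q = 88.1 m³/s

With bottom width b = 3.22 m and side slope z = 1: A = (b + zy)y = (3.22 + 1×4.99)×4.99 = 40.97 m²; P = b + 2y√(1+z²) = 3.22 + 2×4.99×1.414 = 17.33 m.
Hydraulic radius R = A/P = 40.97/17.33 = 2.363 m.
Manning's equation: Q = (1/n) A R^(2/3) S^(1/2) = (1/0.035) × 40.97 × 2.363^(2/3) × 0.0018^(1/2) = 88.1 m³/s.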